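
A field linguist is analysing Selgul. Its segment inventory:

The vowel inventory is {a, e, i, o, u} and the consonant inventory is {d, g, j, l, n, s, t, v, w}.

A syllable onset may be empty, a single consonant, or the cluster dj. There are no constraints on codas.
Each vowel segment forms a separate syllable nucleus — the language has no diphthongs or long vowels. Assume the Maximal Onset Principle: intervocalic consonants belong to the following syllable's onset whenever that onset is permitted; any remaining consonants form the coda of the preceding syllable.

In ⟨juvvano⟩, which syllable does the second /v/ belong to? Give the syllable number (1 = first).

Vowels present: u, a, o; each is a nucleus, giving 3 syllables.
V1 /u/ – V2 /a/: /vv/; trying suffixes from longest down, /v/ is the first permitted one, so coda /v/ | onset /v/.
V2 /a/ – V3 /o/: /n/ → onset of the next syllable (single consonants are always licit onsets).
Syllabification: juv.va.no.
The second /v/ is in the onset of syllable 2 (/va/).

2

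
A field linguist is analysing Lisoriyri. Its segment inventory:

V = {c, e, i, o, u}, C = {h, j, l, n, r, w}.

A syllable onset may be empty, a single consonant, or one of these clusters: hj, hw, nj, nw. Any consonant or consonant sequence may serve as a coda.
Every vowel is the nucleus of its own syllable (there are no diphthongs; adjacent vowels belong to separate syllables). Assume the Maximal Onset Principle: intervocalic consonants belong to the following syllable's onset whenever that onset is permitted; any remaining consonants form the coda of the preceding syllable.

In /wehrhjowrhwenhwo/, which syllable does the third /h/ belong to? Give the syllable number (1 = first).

3

Vowels present: e, o, e, o; each is a nucleus, giving 4 syllables.
Between /e/ (V1) and /o/ (V2): cluster /hrhj/ — the longest permitted-onset suffix is /hj/; onset = /hj/, preceding coda = /hr/.
Between /o/ (V2) and /e/ (V3): cluster /wrhw/ — the longest permitted-onset suffix is /hw/; onset = /hw/, preceding coda = /wr/.
Between /e/ (V3) and /o/ (V4): /nhw/ — longest licit onset from the right is /hw/, leaving /n/ as coda.
Result: wehr.hjowr.hwen.hwo.
The third /h/ is in the onset of syllable 3 (/hwen/).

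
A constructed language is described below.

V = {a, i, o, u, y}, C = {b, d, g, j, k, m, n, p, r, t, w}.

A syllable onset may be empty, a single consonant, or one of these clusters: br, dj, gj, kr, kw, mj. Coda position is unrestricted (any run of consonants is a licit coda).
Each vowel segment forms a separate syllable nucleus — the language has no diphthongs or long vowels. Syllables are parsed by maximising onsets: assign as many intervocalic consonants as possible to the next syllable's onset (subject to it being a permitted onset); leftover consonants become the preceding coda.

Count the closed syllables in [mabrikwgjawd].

The vowels are a, i, a — 3 nuclei, so 3 syllables.
V1 /a/ – V2 /i/: cluster /br/ — /br/ is itself a permitted onset, so the whole cluster goes right; preceding coda = ∅.
V2 /i/ – V3 /a/: /kwgj/ — longest licit onset from the right is /gj/, leaving /kw/ as coda.
Putting it together: ma.brikw.gjawd.
Classifying each syllable: /ma/ (open), /brikw/ (closed), /gjawd/ (closed).
Closed syllables: 2.

2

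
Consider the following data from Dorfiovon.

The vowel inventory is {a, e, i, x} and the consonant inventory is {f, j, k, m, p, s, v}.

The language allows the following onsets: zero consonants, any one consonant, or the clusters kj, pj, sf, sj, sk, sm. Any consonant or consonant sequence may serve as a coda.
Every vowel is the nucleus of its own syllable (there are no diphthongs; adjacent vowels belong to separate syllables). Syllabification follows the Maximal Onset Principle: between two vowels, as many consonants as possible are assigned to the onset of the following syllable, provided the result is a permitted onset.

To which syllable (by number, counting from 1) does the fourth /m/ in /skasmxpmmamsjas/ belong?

3

The vowels are a, x, a, a — 4 nuclei, so 4 syllables.
/a…x/ gap (V1→V2): /sm/ is a licit onset in full, so it all attaches to the next syllable.
/x…a/ gap (V2→V3): /pmm/ — longest licit onset from the right is /m/, leaving /pm/ as coda.
/a…a/ gap (V3→V4): /msj/; trying suffixes from longest down, /sj/ is the first permitted one, so coda /m/ | onset /sj/.
Result: ska.smxpm.mam.sjas.
The fourth /m/ is in the coda of syllable 3 (/mam/).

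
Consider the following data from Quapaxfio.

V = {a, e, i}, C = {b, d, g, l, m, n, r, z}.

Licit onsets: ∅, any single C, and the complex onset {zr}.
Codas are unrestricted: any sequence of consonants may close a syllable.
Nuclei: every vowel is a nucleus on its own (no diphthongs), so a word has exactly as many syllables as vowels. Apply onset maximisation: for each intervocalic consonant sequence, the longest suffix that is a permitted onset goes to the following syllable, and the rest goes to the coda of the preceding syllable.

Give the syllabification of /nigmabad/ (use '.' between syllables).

nig.ma.bad

Nuclei (vowels): i, a, a → 3 syllables.
Between /i/ (V1) and /a/ (V2): /gm/ splits as /g/ + /m/ (/m/ is the longest suffix that is a licit onset).
Between /a/ (V2) and /a/ (V3): /b/ → onset of the next syllable (single consonants are always licit onsets).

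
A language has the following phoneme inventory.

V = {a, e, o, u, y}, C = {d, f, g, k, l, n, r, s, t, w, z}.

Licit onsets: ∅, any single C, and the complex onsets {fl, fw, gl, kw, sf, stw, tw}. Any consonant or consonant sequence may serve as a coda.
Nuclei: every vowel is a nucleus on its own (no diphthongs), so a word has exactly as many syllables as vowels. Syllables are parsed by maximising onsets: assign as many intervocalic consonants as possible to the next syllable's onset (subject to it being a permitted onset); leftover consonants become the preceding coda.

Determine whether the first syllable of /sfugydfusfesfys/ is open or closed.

open

Vowels present: u, y, u, e, y; each is a nucleus, giving 5 syllables.
Between /u/ (V1) and /y/ (V2): /g/ → onset of the next syllable (single consonants are always licit onsets).
Between /y/ (V2) and /u/ (V3): cluster /df/ — the longest permitted-onset suffix is /f/; onset = /f/, preceding coda = /d/.
Between /u/ (V3) and /e/ (V4): /sf/ — entire cluster is a permitted onset → onset /sf/, coda ∅.
Between /e/ (V4) and /y/ (V5): /sf/ is a licit onset in full, so it all attaches to the next syllable.
Result: sfu.gyd.fu.sfe.sfys.
Syllable 1 is /sfu/; it ends in its nucleus with no coda, so it is open.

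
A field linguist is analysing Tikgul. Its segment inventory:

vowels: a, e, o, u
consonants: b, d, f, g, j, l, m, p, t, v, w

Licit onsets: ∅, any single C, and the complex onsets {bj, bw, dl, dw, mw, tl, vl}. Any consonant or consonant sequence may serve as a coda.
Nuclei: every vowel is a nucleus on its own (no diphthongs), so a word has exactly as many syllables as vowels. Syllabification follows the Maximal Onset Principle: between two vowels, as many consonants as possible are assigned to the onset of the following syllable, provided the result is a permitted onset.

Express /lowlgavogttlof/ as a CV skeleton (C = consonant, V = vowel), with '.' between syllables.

CVCC.CV.CVCC.CCVC

Vowels present: o, a, o, o; each is a nucleus, giving 4 syllables.
V1 /o/ – V2 /a/: /wlg/; trying suffixes from longest down, /g/ is the first permitted one, so coda /wl/ | onset /g/.
V2 /a/ – V3 /o/: /v/ → onset of the next syllable (single consonants are always licit onsets).
V3 /o/ – V4 /o/: /gttl/ splits as /gt/ + /tl/ (/tl/ is the longest suffix that is a licit onset).
Putting it together: lowl.ga.vogt.tlof.
Mapping each syllable to C/V: /lowl/ → CVCC, /ga/ → CV, /vogt/ → CVCC, /tlof/ → CCVC.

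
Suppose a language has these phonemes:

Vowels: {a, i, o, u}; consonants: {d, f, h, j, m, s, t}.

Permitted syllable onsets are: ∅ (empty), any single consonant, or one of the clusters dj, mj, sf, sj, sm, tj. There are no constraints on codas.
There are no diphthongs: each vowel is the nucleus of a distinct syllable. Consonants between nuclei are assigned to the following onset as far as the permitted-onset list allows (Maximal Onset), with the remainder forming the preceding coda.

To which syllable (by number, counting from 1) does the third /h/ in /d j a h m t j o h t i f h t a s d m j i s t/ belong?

3

The vowels are a, o, i, a, i — 5 nuclei, so 5 syllables.
/a…o/ gap (V1→V2): /hmtj/ — longest licit onset from the right is /tj/, leaving /hm/ as coda.
/o…i/ gap (V2→V3): /ht/ — longest licit onset from the right is /t/, leaving /h/ as coda.
/i…a/ gap (V3→V4): /fht/ — longest licit onset from the right is /t/, leaving /fh/ as coda.
/a…i/ gap (V4→V5): /sdmj/ — longest licit onset from the right is /mj/, leaving /sd/ as coda.
Putting it together: djahm.tjoh.tifh.tasd.mjist.
The third /h/ is in the coda of syllable 3 (/tifh/).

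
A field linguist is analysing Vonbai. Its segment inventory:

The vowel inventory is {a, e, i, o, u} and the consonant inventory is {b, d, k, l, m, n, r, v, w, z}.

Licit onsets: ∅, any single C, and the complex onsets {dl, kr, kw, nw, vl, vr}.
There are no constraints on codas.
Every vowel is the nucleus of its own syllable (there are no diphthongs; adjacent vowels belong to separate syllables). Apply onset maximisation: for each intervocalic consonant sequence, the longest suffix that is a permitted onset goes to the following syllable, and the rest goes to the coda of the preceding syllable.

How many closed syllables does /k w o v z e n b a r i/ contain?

The vowels are o, e, a, i — 4 nuclei, so 4 syllables.
/o…e/ gap (V1→V2): /vz/ — longest licit onset from the right is /z/, leaving /v/ as coda.
/e…a/ gap (V2→V3): /nb/; trying suffixes from longest down, /b/ is the first permitted one, so coda /n/ | onset /b/.
/a…i/ gap (V3→V4): just /r/ — single C goes to the following onset.
Result: kwov.zen.ba.ri.
Classifying each syllable: /kwov/ (closed), /zen/ (closed), /ba/ (open), /ri/ (open).
Closed syllables: 2.

2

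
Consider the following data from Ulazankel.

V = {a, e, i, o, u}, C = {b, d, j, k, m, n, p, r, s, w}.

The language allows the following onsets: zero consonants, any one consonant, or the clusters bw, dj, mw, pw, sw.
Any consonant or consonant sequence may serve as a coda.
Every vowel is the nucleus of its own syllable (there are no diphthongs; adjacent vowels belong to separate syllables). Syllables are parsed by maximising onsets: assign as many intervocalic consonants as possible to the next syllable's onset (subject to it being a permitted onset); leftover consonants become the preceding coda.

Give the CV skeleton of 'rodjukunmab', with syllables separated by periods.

The vowels are o, u, u, a — 4 nuclei, so 4 syllables.
V1 /o/ – V2 /u/: /dj/ — entire cluster is a permitted onset → onset /dj/, coda ∅.
V2 /u/ – V3 /u/: /k/ is a single consonant, so it becomes the next onset.
V3 /u/ – V4 /a/: /nm/; trying suffixes from longest down, /m/ is the first permitted one, so coda /n/ | onset /m/.
Result: ro.dju.kun.mab.
Mapping each syllable to C/V: /ro/ → CV, /dju/ → CCV, /kun/ → CVC, /mab/ → CVC.

CV.CCV.CVC.CVC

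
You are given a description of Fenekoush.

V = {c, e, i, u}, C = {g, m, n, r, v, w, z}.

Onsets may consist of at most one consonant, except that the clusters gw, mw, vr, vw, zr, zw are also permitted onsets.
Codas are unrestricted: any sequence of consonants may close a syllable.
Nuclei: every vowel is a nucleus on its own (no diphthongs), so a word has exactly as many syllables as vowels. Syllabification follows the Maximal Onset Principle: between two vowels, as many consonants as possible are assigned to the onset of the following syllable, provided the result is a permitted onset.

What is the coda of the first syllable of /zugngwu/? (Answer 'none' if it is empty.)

Vowels present: u, u; each is a nucleus, giving 2 syllables.
/u…u/ gap (V1→V2): /gngw/ splits as /gn/ + /gw/ (/gw/ is the longest suffix that is a licit onset).
So the parse is zugn.gwu.
Syllable 1 is /zugn/: onset /z/, nucleus /u/, coda /gn/.

gn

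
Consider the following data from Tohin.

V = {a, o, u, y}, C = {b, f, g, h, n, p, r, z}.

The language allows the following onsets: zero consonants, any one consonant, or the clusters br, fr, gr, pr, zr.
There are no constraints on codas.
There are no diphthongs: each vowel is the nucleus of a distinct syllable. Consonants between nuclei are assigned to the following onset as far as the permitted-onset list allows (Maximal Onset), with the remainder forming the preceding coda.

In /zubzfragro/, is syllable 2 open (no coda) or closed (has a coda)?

open

The vowels are u, a, o — 3 nuclei, so 3 syllables.
σ1/σ2 boundary: cluster /bzfr/ — the longest permitted-onset suffix is /fr/; onset = /fr/, preceding coda = /bz/.
σ2/σ3 boundary: /gr/ — entire cluster is a permitted onset → onset /gr/, coda ∅.
So the parse is zubz.fra.gro.
Syllable 2 is /fra/; it ends in its nucleus with no coda, so it is open.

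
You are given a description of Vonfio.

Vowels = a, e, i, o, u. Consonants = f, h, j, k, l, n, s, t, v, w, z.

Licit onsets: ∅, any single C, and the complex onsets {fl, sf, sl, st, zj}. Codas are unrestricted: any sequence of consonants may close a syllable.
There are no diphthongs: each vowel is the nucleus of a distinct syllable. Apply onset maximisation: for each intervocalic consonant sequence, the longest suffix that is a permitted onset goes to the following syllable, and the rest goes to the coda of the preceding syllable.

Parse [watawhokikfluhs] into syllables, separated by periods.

The vowels are a, a, o, i, u — 5 nuclei, so 5 syllables.
V1 /a/ – V2 /a/: just /t/ — single C goes to the following onset.
V2 /a/ – V3 /o/: /wh/; trying suffixes from longest down, /h/ is the first permitted one, so coda /w/ | onset /h/.
V3 /o/ – V4 /i/: just /k/ — single C goes to the following onset.
V4 /i/ – V5 /u/: /kfl/ — longest licit onset from the right is /fl/, leaving /k/ as coda.

wa.taw.ho.kik.fluhs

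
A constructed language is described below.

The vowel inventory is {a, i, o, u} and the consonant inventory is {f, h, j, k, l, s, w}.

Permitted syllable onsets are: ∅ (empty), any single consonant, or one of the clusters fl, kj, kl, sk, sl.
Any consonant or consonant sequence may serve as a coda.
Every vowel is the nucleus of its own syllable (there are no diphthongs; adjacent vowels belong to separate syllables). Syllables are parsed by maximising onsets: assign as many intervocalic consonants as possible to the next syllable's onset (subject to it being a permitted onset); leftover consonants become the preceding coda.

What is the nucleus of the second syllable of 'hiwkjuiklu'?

u

Vowels present: i, u, i, u; each is a nucleus, giving 4 syllables.
The second nucleus (vowel 2 from the left) is /u/.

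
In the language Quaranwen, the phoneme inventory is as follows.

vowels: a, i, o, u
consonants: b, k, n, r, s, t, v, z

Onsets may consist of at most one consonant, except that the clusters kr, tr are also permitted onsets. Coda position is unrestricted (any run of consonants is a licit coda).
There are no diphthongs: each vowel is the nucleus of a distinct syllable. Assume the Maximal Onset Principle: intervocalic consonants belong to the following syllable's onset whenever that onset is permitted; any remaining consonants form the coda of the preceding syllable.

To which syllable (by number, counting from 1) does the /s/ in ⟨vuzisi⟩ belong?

3

Vowels present: u, i, i; each is a nucleus, giving 3 syllables.
/u…i/ gap (V1→V2): /z/ → onset of the next syllable (single consonants are always licit onsets).
/i…i/ gap (V2→V3): /s/ → onset of the next syllable (single consonants are always licit onsets).
So the parse is vu.zi.si.
The /s/ is in the onset of syllable 3 (/si/).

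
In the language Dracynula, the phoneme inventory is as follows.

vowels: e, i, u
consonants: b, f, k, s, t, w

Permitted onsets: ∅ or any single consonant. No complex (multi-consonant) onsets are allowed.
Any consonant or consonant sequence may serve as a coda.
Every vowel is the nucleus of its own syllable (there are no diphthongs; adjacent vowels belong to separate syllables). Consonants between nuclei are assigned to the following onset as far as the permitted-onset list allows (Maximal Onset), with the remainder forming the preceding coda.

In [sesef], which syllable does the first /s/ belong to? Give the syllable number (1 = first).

1

Nuclei (vowels): e, e → 2 syllables.
/e…e/ gap (V1→V2): just /s/ — single C goes to the following onset.
Syllabification: se.sef.
The first /s/ is in the onset of syllable 1 (/se/).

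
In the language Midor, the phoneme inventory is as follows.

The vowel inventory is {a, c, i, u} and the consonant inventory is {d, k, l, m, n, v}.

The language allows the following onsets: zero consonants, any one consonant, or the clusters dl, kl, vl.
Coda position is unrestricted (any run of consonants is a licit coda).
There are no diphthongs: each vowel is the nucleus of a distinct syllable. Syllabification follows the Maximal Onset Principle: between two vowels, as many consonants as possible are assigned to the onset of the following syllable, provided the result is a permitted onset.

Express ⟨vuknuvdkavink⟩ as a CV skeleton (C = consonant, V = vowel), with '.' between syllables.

CVC.CVCC.CV.CVCC

Vowels present: u, u, a, i; each is a nucleus, giving 4 syllables.
/u…u/ gap (V1→V2): /kn/; trying suffixes from longest down, /n/ is the first permitted one, so coda /k/ | onset /n/.
/u…a/ gap (V2→V3): /vdk/ splits as /vd/ + /k/ (/k/ is the longest suffix that is a licit onset).
/a…i/ gap (V3→V4): /v/ → onset of the next syllable (single consonants are always licit onsets).
Result: vuk.nuvd.ka.vink.
Mapping each syllable to C/V: /vuk/ → CVC, /nuvd/ → CVCC, /ka/ → CV, /vink/ → CVCC.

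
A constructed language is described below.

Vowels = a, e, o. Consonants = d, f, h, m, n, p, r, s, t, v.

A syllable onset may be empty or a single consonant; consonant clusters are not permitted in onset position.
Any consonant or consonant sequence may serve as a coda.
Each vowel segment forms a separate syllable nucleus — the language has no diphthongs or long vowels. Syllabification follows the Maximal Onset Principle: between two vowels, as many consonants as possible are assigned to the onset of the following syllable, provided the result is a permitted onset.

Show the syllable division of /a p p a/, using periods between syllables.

ap.pa

Nuclei (vowels): a, a → 2 syllables.
V1 /a/ – V2 /a/: /pp/ — longest licit onset from the right is /p/, leaving /p/ as coda.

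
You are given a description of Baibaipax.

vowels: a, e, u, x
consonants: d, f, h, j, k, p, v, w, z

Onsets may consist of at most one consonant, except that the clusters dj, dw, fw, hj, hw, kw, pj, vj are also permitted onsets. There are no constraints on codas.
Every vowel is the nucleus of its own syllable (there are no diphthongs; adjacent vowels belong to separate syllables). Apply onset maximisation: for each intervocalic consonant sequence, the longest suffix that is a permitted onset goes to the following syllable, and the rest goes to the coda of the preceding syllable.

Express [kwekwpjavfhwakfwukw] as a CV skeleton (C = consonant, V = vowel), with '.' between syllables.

CCVCC.CCVCC.CCVC.CCVCC

Vowels present: e, a, a, u; each is a nucleus, giving 4 syllables.
V1 /e/ – V2 /a/: /kwpj/ splits as /kw/ + /pj/ (/pj/ is the longest suffix that is a licit onset).
V2 /a/ – V3 /a/: /vfhw/; trying suffixes from longest down, /hw/ is the first permitted one, so coda /vf/ | onset /hw/.
V3 /a/ – V4 /u/: cluster /kfw/ — the longest permitted-onset suffix is /fw/; onset = /fw/, preceding coda = /k/.
Syllabification: kwekw.pjavf.hwak.fwukw.
Mapping each syllable to C/V: /kwekw/ → CCVCC, /pjavf/ → CCVCC, /hwak/ → CCVC, /fwukw/ → CCVCC.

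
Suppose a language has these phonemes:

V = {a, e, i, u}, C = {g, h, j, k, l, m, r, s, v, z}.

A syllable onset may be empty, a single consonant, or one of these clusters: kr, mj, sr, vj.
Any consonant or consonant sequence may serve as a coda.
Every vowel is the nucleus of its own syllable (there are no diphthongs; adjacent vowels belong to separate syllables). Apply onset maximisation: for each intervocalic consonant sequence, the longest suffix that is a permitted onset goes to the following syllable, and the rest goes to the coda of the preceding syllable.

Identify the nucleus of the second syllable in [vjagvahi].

a

The vowels are a, a, i — 3 nuclei, so 3 syllables.
The second nucleus (vowel 2 from the left) is /a/.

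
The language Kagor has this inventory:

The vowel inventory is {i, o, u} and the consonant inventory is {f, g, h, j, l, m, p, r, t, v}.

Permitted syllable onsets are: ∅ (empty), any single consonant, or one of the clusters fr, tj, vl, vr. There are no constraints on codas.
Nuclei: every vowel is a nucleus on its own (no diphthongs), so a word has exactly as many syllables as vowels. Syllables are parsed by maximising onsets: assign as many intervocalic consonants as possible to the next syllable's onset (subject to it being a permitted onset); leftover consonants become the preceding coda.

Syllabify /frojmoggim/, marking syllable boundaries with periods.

Vowels present: o, o, i; each is a nucleus, giving 3 syllables.
/o…o/ gap (V1→V2): /jm/; trying suffixes from longest down, /m/ is the first permitted one, so coda /j/ | onset /m/.
/o…i/ gap (V2→V3): /gg/ splits as /g/ + /g/ (/g/ is the longest suffix that is a licit onset).

froj.mog.gim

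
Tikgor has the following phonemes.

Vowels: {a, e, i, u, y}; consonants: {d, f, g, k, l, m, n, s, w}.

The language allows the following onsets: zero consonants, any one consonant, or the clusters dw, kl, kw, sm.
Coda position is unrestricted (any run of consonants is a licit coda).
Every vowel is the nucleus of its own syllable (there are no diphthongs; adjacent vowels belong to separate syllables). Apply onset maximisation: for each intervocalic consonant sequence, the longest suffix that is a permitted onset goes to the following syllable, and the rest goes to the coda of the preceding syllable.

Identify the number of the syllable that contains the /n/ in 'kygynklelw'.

Nuclei (vowels): y, y, e → 3 syllables.
/y…y/ gap (V1→V2): just /g/ — single C goes to the following onset.
/y…e/ gap (V2→V3): /nkl/ splits as /n/ + /kl/ (/kl/ is the longest suffix that is a licit onset).
Result: ky.gyn.klelw.
The /n/ is in the coda of syllable 2 (/gyn/).

2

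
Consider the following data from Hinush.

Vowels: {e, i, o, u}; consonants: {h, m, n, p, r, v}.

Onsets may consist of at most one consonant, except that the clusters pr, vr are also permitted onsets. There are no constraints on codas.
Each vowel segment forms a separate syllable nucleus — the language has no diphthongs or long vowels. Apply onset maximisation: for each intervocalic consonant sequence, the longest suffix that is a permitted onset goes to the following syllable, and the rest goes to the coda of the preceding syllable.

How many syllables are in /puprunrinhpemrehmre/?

Vowels present: u, u, i, e, e, e; each is a nucleus, giving 6 syllables.

6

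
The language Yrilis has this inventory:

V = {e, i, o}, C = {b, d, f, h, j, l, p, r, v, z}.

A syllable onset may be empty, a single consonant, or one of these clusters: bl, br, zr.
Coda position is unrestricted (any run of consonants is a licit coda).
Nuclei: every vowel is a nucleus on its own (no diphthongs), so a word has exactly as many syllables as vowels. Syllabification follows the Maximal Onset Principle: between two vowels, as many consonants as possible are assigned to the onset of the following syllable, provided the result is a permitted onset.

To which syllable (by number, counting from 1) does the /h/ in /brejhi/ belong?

2

Vowels present: e, i; each is a nucleus, giving 2 syllables.
Between /e/ (V1) and /i/ (V2): /jh/ splits as /j/ + /h/ (/h/ is the longest suffix that is a licit onset).
So the parse is brej.hi.
The /h/ is in the onset of syllable 2 (/hi/).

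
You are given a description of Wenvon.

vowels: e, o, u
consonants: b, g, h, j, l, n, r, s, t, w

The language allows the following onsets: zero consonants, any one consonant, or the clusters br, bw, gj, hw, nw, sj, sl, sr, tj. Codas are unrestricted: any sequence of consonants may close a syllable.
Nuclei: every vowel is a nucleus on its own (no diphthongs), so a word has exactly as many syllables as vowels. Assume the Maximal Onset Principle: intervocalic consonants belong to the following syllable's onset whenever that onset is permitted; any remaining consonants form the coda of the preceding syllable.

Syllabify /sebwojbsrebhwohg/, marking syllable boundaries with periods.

se.bwojb.sreb.hwohg

The vowels are e, o, e, o — 4 nuclei, so 4 syllables.
σ1/σ2 boundary: /bw/ — entire cluster is a permitted onset → onset /bw/, coda ∅.
σ2/σ3 boundary: /jbsr/; trying suffixes from longest down, /sr/ is the first permitted one, so coda /jb/ | onset /sr/.
σ3/σ4 boundary: /bhw/ — longest licit onset from the right is /hw/, leaving /b/ as coda.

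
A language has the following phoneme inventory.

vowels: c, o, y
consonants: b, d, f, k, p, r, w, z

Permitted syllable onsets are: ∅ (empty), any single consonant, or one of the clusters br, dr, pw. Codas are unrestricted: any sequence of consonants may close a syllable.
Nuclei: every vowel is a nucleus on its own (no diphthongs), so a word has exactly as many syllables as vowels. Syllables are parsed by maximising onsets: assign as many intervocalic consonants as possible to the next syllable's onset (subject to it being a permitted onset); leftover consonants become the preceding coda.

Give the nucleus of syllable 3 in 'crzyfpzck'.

Vowels present: c, y, c; each is a nucleus, giving 3 syllables.
The third nucleus (vowel 3 from the left) is /c/.

c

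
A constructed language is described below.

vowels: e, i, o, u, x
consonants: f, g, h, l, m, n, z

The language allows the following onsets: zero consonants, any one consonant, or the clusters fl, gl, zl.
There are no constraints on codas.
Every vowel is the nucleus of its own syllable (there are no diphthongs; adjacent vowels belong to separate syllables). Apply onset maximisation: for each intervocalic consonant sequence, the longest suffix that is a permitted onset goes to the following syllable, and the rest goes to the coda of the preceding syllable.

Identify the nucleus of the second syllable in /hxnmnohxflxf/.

o

Nuclei (vowels): x, o, x, x → 4 syllables.
The second nucleus (vowel 2 from the left) is /o/.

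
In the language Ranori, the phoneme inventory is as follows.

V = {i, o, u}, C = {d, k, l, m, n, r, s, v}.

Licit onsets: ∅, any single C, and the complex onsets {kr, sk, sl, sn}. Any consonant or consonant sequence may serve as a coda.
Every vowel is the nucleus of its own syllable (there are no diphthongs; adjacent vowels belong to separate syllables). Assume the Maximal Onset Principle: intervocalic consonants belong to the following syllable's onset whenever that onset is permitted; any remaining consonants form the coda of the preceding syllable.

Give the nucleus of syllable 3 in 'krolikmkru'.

u

Vowels present: o, i, u; each is a nucleus, giving 3 syllables.
The third nucleus (vowel 3 from the left) is /u/.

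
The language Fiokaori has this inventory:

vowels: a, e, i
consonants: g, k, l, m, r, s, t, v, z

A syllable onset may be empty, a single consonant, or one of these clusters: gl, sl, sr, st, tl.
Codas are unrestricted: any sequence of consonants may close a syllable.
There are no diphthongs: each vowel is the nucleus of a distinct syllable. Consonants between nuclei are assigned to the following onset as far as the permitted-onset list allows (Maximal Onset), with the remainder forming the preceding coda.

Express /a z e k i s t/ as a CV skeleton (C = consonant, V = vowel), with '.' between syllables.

V.CV.CVCC

Vowels present: a, e, i; each is a nucleus, giving 3 syllables.
Between /a/ (V1) and /e/ (V2): /z/ is a single consonant, so it becomes the next onset.
Between /e/ (V2) and /i/ (V3): /k/ is a single consonant, so it becomes the next onset.
Putting it together: a.ze.kist.
Mapping each syllable to C/V: /a/ → V, /ze/ → CV, /kist/ → CVCC.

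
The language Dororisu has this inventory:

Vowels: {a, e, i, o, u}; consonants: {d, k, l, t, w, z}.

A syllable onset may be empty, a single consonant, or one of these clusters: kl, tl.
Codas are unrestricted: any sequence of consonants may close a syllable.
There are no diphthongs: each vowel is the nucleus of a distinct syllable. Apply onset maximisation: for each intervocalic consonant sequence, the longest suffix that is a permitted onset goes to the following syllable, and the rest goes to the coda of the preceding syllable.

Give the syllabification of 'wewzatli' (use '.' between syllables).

wew.za.tli

Nuclei (vowels): e, a, i → 3 syllables.
σ1/σ2 boundary: /wz/ — longest licit onset from the right is /z/, leaving /w/ as coda.
σ2/σ3 boundary: /tl/ — entire cluster is a permitted onset → onset /tl/, coda ∅.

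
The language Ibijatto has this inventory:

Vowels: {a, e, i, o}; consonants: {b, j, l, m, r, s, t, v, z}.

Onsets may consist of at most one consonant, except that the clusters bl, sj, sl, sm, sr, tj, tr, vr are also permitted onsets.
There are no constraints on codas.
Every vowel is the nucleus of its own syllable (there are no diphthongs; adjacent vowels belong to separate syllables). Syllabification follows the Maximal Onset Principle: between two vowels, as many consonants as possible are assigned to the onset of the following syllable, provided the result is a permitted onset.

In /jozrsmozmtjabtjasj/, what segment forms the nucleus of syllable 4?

a

Vowels present: o, o, a, a; each is a nucleus, giving 4 syllables.
The fourth nucleus (vowel 4 from the left) is /a/.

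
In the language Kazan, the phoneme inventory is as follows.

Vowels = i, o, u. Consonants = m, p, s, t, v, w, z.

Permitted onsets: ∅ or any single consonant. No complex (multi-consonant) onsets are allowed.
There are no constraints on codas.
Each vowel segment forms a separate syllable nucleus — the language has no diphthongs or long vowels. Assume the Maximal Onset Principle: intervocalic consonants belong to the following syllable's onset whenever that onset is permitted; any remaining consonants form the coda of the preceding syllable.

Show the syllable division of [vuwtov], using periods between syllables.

vuw.tov

The vowels are u, o — 2 nuclei, so 2 syllables.
σ1/σ2 boundary: cluster /wt/ — the longest permitted-onset suffix is /t/; onset = /t/, preceding coda = /w/.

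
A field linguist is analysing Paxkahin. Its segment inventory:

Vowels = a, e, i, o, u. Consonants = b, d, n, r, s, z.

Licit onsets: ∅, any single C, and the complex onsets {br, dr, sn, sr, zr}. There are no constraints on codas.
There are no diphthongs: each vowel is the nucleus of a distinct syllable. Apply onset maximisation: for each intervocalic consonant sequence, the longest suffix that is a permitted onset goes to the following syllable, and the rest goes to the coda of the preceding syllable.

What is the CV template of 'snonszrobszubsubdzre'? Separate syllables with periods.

Nuclei (vowels): o, o, u, u, e → 5 syllables.
σ1/σ2 boundary: /nszr/ — longest licit onset from the right is /zr/, leaving /ns/ as coda.
σ2/σ3 boundary: cluster /bsz/ — the longest permitted-onset suffix is /z/; onset = /z/, preceding coda = /bs/.
σ3/σ4 boundary: /bs/ — longest licit onset from the right is /s/, leaving /b/ as coda.
σ4/σ5 boundary: cluster /bdzr/ — the longest permitted-onset suffix is /zr/; onset = /zr/, preceding coda = /bd/.
So the parse is snons.zrobs.zub.subd.zre.
Mapping each syllable to C/V: /snons/ → CCVCC, /zrobs/ → CCVCC, /zub/ → CVC, /subd/ → CVCC, /zre/ → CCV.

CCVCC.CCVCC.CVC.CVCC.CCV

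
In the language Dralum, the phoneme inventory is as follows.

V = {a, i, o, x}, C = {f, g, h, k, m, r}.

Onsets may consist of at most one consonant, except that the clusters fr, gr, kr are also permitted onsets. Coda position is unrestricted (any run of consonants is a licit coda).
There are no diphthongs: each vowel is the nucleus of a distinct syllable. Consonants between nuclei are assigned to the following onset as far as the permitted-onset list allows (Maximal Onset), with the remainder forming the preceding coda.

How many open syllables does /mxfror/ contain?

1

Vowels present: x, o; each is a nucleus, giving 2 syllables.
V1 /x/ – V2 /o/: cluster /fr/ — /fr/ is itself a permitted onset, so the whole cluster goes right; preceding coda = ∅.
Syllabification: mx.fror.
Classifying each syllable: /mx/ (open), /fror/ (closed).
Open syllables: 1.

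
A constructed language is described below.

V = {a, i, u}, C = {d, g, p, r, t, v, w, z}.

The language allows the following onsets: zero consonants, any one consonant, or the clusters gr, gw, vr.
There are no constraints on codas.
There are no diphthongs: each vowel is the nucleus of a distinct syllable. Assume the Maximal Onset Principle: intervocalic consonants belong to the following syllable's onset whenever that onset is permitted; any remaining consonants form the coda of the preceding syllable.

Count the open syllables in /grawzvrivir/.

1

Vowels present: a, i, i; each is a nucleus, giving 3 syllables.
σ1/σ2 boundary: /wzvr/; trying suffixes from longest down, /vr/ is the first permitted one, so coda /wz/ | onset /vr/.
σ2/σ3 boundary: just /v/ — single C goes to the following onset.
Result: grawz.vri.vir.
Classifying each syllable: /grawz/ (closed), /vri/ (open), /vir/ (closed).
Open syllables: 1.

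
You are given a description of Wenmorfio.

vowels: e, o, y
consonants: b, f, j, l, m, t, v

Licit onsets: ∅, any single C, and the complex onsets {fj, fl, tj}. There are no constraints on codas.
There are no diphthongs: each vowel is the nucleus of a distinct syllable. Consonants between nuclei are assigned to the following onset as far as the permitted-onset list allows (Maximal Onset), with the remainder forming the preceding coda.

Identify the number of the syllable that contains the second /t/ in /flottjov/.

2

Vowels present: o, o; each is a nucleus, giving 2 syllables.
Between /o/ (V1) and /o/ (V2): /ttj/; trying suffixes from longest down, /tj/ is the first permitted one, so coda /t/ | onset /tj/.
So the parse is flot.tjov.
The second /t/ is in the onset of syllable 2 (/tjov/).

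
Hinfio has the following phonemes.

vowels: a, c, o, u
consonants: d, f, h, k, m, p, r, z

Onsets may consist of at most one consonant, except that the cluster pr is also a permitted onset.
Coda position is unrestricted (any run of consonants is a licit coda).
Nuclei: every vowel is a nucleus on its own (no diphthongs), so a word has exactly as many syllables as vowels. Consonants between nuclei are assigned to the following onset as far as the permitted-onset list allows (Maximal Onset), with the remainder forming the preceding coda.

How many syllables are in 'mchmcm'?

Vowels present: c, c; each is a nucleus, giving 2 syllables.

2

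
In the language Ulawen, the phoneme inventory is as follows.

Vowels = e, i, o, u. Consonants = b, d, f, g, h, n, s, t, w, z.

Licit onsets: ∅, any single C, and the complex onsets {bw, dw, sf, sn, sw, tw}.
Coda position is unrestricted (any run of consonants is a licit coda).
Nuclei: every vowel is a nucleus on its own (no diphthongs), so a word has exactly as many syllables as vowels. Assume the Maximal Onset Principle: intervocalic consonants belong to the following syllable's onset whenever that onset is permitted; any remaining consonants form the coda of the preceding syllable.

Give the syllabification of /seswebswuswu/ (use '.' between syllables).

Vowels present: e, e, u, u; each is a nucleus, giving 4 syllables.
Between /e/ (V1) and /e/ (V2): /sw/ is a licit onset in full, so it all attaches to the next syllable.
Between /e/ (V2) and /u/ (V3): cluster /bsw/ — the longest permitted-onset suffix is /sw/; onset = /sw/, preceding coda = /b/.
Between /u/ (V3) and /u/ (V4): /sw/ is a licit onset in full, so it all attaches to the next syllable.

se.sweb.swu.swu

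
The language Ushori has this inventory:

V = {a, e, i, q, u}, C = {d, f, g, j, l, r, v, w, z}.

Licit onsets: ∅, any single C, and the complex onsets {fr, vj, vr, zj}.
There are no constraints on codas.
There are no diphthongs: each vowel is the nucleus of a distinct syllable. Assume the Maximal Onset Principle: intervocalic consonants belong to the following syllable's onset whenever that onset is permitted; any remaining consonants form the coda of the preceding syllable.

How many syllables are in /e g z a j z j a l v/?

Nuclei (vowels): e, a, a → 3 syllables.

3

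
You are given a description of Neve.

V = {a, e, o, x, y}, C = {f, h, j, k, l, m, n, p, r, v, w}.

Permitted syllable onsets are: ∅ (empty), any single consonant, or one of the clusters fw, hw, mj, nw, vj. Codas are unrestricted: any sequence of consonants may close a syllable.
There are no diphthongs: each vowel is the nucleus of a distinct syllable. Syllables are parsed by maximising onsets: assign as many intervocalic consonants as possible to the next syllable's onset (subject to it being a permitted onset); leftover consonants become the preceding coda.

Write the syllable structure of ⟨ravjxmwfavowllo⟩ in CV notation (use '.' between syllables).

CV.CCVCC.CV.CVCC.CV

The vowels are a, x, a, o, o — 5 nuclei, so 5 syllables.
Between /a/ (V1) and /x/ (V2): cluster /vj/ — /vj/ is itself a permitted onset, so the whole cluster goes right; preceding coda = ∅.
Between /x/ (V2) and /a/ (V3): cluster /mwf/ — the longest permitted-onset suffix is /f/; onset = /f/, preceding coda = /mw/.
Between /a/ (V3) and /o/ (V4): /v/ → onset of the next syllable (single consonants are always licit onsets).
Between /o/ (V4) and /o/ (V5): /wll/ — longest licit onset from the right is /l/, leaving /wl/ as coda.
Syllabification: ra.vjxmw.fa.vowl.lo.
Mapping each syllable to C/V: /ra/ → CV, /vjxmw/ → CCVCC, /fa/ → CV, /vowl/ → CVCC, /lo/ → CV.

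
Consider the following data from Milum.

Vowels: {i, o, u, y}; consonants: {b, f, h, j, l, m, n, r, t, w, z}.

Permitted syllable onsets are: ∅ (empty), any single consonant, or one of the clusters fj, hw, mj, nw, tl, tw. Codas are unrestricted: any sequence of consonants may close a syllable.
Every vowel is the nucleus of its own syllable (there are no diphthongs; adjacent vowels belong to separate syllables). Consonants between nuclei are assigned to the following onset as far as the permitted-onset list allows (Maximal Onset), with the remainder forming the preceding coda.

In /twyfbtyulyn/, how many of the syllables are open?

Nuclei (vowels): y, y, u, y → 4 syllables.
V1 /y/ – V2 /y/: /fbt/; trying suffixes from longest down, /t/ is the first permitted one, so coda /fb/ | onset /t/.
V2 /y/ – V3 /u/: nothing intervenes; syllable break is V.V.
V3 /u/ – V4 /y/: /l/ is a single consonant, so it becomes the next onset.
Result: twyfb.ty.u.lyn.
Classifying each syllable: /twyfb/ (closed), /ty/ (open), /u/ (open), /lyn/ (closed).
Open syllables: 2.

2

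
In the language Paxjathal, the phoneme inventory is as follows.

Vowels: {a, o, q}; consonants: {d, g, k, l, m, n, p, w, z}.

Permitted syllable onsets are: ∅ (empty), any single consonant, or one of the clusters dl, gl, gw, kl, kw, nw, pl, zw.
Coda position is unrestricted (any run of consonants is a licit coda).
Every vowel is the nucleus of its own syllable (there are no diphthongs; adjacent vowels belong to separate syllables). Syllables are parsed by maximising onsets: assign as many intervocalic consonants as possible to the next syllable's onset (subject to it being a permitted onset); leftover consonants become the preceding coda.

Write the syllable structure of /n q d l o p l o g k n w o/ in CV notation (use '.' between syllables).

CV.CCV.CCVCC.CCV

Vowels present: q, o, o, o; each is a nucleus, giving 4 syllables.
σ1/σ2 boundary: /dl/ — entire cluster is a permitted onset → onset /dl/, coda ∅.
σ2/σ3 boundary: cluster /pl/ — /pl/ is itself a permitted onset, so the whole cluster goes right; preceding coda = ∅.
σ3/σ4 boundary: /gknw/; trying suffixes from longest down, /nw/ is the first permitted one, so coda /gk/ | onset /nw/.
Putting it together: nq.dlo.plogk.nwo.
Mapping each syllable to C/V: /nq/ → CV, /dlo/ → CCV, /plogk/ → CCVCC, /nwo/ → CCV.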